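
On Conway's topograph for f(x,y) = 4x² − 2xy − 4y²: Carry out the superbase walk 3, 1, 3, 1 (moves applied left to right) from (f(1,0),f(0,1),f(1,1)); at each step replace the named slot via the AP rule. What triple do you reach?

start (4,-4,-2) = (f(1,0),f(0,1),f(1,1))
replace slot 3: 2·(4+(-4)) − (-2) = 2 → (4,-4,2)
replace slot 1: 2·((-4)+2) − 4 = -8 → (-8,-4,2)
replace slot 3: 2·((-8)+(-4)) − 2 = -26 → (-8,-4,-26)
replace slot 1: 2·((-4)+(-26)) − (-8) = -52 → (-52,-4,-26)

-52,-4,-26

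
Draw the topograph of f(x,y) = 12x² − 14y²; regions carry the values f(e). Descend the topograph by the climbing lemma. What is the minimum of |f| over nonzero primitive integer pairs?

descent: ρ → (-14,0,12)
descent: ρ → (12,24,-2)  [lands on river]
river: ρ → (-2,24,12)
closes: descent 2, river 2
min |a| on river = 2

2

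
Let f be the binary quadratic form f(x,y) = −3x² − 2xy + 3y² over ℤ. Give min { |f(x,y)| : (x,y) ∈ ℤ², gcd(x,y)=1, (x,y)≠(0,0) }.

descent: ρ → (3,2,-3)  [lands on river]
river: ρ → (-3,4,2)
river: ρ → (2,4,-3)
river: ρ → (-3,2,3)
river: ρ → (3,4,-2)
river: ρ → (-2,4,3)
closes: descent 1, river 6
min |a| on river = 2

2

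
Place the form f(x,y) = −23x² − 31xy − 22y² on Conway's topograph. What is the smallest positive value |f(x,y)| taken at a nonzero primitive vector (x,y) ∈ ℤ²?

translate: b→-15 (≡31 mod 46), so (23,31,22)→(23,-15,14)
flip: (23,-15,14)→(14,15,23)
translate: b→-13 (≡15 mod 28), so (14,15,23)→(14,-13,22)
reduced (well bottom): (14,-13,22) with a≤c, −a<b≤a
well minimum |f| = |-14| = 14 (negative-definite)

14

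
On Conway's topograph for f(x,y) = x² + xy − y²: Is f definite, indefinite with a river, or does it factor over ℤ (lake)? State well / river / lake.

D = b²−4ac = 1² − 4·1·(-1) = 5
D > 0 non-square ⇒ indefinite ⇒ periodic river

river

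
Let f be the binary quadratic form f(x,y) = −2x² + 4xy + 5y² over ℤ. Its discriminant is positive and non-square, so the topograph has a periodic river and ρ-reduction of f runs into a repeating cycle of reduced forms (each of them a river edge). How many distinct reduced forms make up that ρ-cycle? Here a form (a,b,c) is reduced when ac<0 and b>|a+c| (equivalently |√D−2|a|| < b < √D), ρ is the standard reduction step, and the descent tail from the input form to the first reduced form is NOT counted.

D = 56, ⌊√D⌋ = 7
river: ρ → (5,6,-1)
river: ρ → (-1,6,5)
river: ρ → (5,4,-2)
river: ρ → (-2,4,5)
ρ-cycle length = 4 (tail of 0 descent steps not counted)

4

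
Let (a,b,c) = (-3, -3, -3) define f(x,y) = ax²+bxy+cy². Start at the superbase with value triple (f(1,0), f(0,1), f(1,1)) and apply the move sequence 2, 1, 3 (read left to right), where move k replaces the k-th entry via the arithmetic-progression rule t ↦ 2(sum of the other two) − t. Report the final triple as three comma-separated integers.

start (-3,-3,-9) = (f(1,0),f(0,1),f(1,1))
replace slot 2: 2·((-3)+(-9)) − (-3) = -21 → (-3,-21,-9)
replace slot 1: 2·((-21)+(-9)) − (-3) = -57 → (-57,-21,-9)
replace slot 3: 2·((-57)+(-21)) − (-9) = -147 → (-57,-21,-147)

-57,-21,-147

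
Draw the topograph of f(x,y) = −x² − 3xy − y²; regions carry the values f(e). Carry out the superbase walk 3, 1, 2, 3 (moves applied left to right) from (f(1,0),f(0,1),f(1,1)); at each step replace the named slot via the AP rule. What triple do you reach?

start (-1,-1,-5) = (f(1,0),f(0,1),f(1,1))
replace slot 3: 2·((-1)+(-1)) − (-5) = 1 → (-1,-1,1)
replace slot 1: 2·((-1)+1) − (-1) = 1 → (1,-1,1)
replace slot 2: 2·(1+1) − (-1) = 5 → (1,5,1)
replace slot 3: 2·(1+5) − 1 = 11 → (1,5,11)

1,5,11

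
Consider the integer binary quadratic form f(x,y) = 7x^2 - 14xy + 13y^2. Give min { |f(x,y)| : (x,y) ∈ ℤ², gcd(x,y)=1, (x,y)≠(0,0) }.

translate: b→0 (≡-14 mod 14), so (7,-14,13)→(7,0,6)
flip: (7,0,6)→(6,0,7)
reduced (well bottom): (6,0,7) with a≤c, −a<b≤a
well minimum = a = 6

6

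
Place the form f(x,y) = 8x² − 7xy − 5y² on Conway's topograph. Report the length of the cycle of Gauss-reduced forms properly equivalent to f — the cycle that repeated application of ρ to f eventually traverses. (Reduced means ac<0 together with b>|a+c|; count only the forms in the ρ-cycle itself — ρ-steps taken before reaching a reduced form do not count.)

D = 209, ⌊√D⌋ = 14
descent: ρ → (-5,7,8)  [lands on river]
river: ρ → (8,9,-4)
river: ρ → (-4,7,10)
river: ρ → (10,13,-1)
river: ρ → (-1,13,10)
river: ρ → (10,7,-4)
river: ρ → (-4,9,8)
river: ρ → (8,7,-5)
river: ρ → (-5,13,2)
river: ρ → (2,11,-11)
river: ρ → (-11,11,2)
river: ρ → (2,13,-5)
ρ-cycle length = 12 (tail of 1 descent step not counted)

12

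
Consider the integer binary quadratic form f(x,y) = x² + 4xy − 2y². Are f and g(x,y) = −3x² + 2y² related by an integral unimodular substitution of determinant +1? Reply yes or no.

D₁ = 24, D₂ = 24
river cycle of f (length 2): (-2, 4, 1), (1, 4, -2)
river cycle of g (length 2): (2, 4, -1), (-1, 4, 2)
cycles differ ⇒ inequivalent

no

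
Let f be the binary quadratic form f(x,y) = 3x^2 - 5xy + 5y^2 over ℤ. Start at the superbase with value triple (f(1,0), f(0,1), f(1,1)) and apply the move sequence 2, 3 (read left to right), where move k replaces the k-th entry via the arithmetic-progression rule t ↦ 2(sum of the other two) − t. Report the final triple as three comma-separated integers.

start (3,5,3) = (f(1,0),f(0,1),f(1,1))
replace slot 2: 2·(3+3) − 5 = 7 → (3,7,3)
replace slot 3: 2·(3+7) − 3 = 17 → (3,7,17)

3,7,17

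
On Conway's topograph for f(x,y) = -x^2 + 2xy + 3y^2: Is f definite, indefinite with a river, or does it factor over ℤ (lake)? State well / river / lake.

D = b²−4ac = 2² − 4·(-1)·3 = 16
D = 4² is a perfect square ⇒ form factors over ℤ ⇒ lakes

lake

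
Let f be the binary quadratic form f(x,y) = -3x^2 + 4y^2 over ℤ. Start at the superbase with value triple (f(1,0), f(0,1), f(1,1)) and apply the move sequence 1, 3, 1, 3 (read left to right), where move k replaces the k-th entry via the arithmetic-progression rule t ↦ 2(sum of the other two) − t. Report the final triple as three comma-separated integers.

start (-3,4,1) = (f(1,0),f(0,1),f(1,1))
replace slot 1: 2·(4+1) − (-3) = 13 → (13,4,1)
replace slot 3: 2·(13+4) − 1 = 33 → (13,4,33)
replace slot 1: 2·(4+33) − 13 = 61 → (61,4,33)
replace slot 3: 2·(61+4) − 33 = 97 → (61,4,97)

61,4,97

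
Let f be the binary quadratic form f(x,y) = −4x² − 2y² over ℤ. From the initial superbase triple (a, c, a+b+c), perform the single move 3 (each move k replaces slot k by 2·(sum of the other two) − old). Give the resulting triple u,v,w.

start (-4,-2,-6) = (f(1,0),f(0,1),f(1,1))
replace slot 3: 2·((-4)+(-2)) − (-6) = -6 → (-4,-2,-6)

-4,-2,-6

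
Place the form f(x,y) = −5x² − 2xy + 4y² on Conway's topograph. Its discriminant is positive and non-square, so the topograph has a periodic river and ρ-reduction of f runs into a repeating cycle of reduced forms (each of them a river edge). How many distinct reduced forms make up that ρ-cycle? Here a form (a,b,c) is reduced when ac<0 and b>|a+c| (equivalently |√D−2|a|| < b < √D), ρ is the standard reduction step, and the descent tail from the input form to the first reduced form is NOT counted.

D = 84, ⌊√D⌋ = 9
descent: ρ → (4,2,-5)  [lands on river]
river: ρ → (-5,8,1)
river: ρ → (1,8,-5)
river: ρ → (-5,2,4)
river: ρ → (4,6,-3)
river: ρ → (-3,6,4)
ρ-cycle length = 6 (tail of 1 descent step not counted)

6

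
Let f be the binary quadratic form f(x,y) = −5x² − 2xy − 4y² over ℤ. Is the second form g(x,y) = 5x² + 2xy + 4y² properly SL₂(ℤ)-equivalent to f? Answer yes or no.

D₁ = -76, D₂ = -76
f is negative-definite; reduce −f:
−f: flip: (5,2,4)→(4,-2,5)
−f: reduced (well bottom): (4,-2,5) with a≤c, −a<b≤a
flip sign back: reduced form of f is (-4,2,-5)
g: flip: (5,2,4)→(4,-2,5)
g: reduced (well bottom): (4,-2,5) with a≤c, −a<b≤a
reduced forms (-4, 2, -5) vs (4, -2, 5) ⇒ inequivalent

no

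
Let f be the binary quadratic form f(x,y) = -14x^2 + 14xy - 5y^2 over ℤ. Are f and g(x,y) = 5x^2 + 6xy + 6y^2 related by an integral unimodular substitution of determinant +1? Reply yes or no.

D₁ = -84, D₂ = -84
f is negative-definite; reduce −f:
−f: translate: b→14 (≡-14 mod 28), so (14,-14,5)→(14,14,5)
−f: flip: (14,14,5)→(5,-14,14)
−f: translate: b→-4 (≡-14 mod 10), so (5,-14,14)→(5,-4,5)
−f: flip: (5,-4,5)→(5,4,5)
−f: reduced (well bottom): (5,4,5) with a≤c, −a<b≤a
flip sign back: reduced form of f is (-5,-4,-5)
g: translate: b→-4 (≡6 mod 10), so (5,6,6)→(5,-4,5)
g: flip: (5,-4,5)→(5,4,5)
g: reduced (well bottom): (5,4,5) with a≤c, −a<b≤a
reduced forms (-5, -4, -5) vs (5, 4, 5) ⇒ inequivalent

no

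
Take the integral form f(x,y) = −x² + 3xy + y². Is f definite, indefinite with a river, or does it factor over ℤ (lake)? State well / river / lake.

D = b²−4ac = 3² − 4·(-1)·1 = 13
D > 0 non-square ⇒ indefinite ⇒ periodic river

river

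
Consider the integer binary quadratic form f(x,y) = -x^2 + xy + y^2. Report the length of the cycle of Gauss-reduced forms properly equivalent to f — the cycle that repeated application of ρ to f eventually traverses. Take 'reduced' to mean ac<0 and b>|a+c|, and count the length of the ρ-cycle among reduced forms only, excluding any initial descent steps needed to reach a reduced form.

D = 5, ⌊√D⌋ = 2
river: ρ → (1,1,-1)
river: ρ → (-1,1,1)
ρ-cycle length = 2 (tail of 0 descent steps not counted)

2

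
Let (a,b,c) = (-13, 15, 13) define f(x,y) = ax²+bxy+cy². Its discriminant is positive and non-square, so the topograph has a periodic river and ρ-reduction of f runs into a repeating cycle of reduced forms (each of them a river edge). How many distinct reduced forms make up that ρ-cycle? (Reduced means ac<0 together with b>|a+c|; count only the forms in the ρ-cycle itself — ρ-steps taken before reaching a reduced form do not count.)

D = 901, ⌊√D⌋ = 30
river: ρ → (13,11,-15)
river: ρ → (-15,19,9)
river: ρ → (9,17,-17)
river: ρ → (-17,17,9)
river: ρ → (9,19,-15)
river: ρ → (-15,11,13)
river: ρ → (13,15,-13)
river: ρ → (-13,11,15)
river: ρ → (15,19,-9)
river: ρ → (-9,17,17)
river: ρ → (17,17,-9)
river: ρ → (-9,19,15)
river: ρ → (15,11,-13)
river: ρ → (-13,15,13)
ρ-cycle length = 14 (tail of 0 descent steps not counted)

14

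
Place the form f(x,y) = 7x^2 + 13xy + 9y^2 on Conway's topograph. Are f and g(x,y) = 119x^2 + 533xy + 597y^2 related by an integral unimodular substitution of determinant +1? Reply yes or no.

D₁ = -83, D₂ = -83
f: translate: b→-1 (≡13 mod 14), so (7,13,9)→(7,-1,3)
f: flip: (7,-1,3)→(3,1,7)
f: reduced (well bottom): (3,1,7) with a≤c, −a<b≤a
g: translate: b→57 (≡533 mod 238), so (119,533,597)→(119,57,7)
g: flip: (119,57,7)→(7,-57,119)
g: translate: b→-1 (≡-57 mod 14), so (7,-57,119)→(7,-1,3)
g: flip: (7,-1,3)→(3,1,7)
g: reduced (well bottom): (3,1,7) with a≤c, −a<b≤a
reduced forms (3, 1, 7) vs (3, 1, 7) ⇒ equivalent

yes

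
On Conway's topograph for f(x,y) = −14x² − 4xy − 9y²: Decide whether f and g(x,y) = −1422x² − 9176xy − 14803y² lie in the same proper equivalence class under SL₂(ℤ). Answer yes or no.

D₁ = -488, D₂ = -488
f is negative-definite; reduce −f:
−f: flip: (14,4,9)→(9,-4,14)
−f: reduced (well bottom): (9,-4,14) with a≤c, −a<b≤a
flip sign back: reduced form of f is (-9,4,-14)
g is negative-definite; reduce −g:
−g: translate: b→644 (≡9176 mod 2844), so (1422,9176,14803)→(1422,644,73)
−g: flip: (1422,644,73)→(73,-644,1422)
−g: translate: b→-60 (≡-644 mod 146), so (73,-644,1422)→(73,-60,14)
−g: flip: (73,-60,14)→(14,60,73)
−g: translate: b→4 (≡60 mod 28), so (14,60,73)→(14,4,9)
−g: flip: (14,4,9)→(9,-4,14)
−g: reduced (well bottom): (9,-4,14) with a≤c, −a<b≤a
flip sign back: reduced form of g is (-9,4,-14)
reduced forms (-9, 4, -14) vs (-9, 4, -14) ⇒ equivalent

yes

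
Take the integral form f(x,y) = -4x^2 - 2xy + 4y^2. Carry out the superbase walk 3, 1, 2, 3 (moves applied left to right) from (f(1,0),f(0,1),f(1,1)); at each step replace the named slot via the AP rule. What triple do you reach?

start (-4,4,-2) = (f(1,0),f(0,1),f(1,1))
replace slot 3: 2·((-4)+4) − (-2) = 2 → (-4,4,2)
replace slot 1: 2·(4+2) − (-4) = 16 → (16,4,2)
replace slot 2: 2·(16+2) − 4 = 32 → (16,32,2)
replace slot 3: 2·(16+32) − 2 = 94 → (16,32,94)

16,32,94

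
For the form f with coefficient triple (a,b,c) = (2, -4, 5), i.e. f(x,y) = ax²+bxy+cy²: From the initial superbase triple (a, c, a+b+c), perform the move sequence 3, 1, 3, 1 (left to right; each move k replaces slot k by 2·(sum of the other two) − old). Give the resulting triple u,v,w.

start (2,5,3) = (f(1,0),f(0,1),f(1,1))
replace slot 3: 2·(2+5) − 3 = 11 → (2,5,11)
replace slot 1: 2·(5+11) − 2 = 30 → (30,5,11)
replace slot 3: 2·(30+5) − 11 = 59 → (30,5,59)
replace slot 1: 2·(5+59) − 30 = 98 → (98,5,59)

98,5,59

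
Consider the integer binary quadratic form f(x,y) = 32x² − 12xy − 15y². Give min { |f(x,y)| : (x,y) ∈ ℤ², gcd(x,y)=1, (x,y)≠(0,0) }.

descent: ρ → (-15,42,5)  [lands on river]
river: ρ → (5,38,-31)
river: ρ → (-31,24,12)
river: ρ → (12,24,-31)
river: ρ → (-31,38,5)
river: ρ → (5,42,-15)
river: ρ → (-15,18,29)
river: ρ → (29,40,-4)
river: ρ → (-4,40,29)
river: ρ → (29,18,-15)
closes: descent 1, river 10
min |a| on river = 4

4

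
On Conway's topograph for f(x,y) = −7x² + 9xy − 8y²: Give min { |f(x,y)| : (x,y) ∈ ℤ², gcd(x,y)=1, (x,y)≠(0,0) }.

translate: b→5 (≡-9 mod 14), so (7,-9,8)→(7,5,6)
flip: (7,5,6)→(6,-5,7)
reduced (well bottom): (6,-5,7) with a≤c, −a<b≤a
well minimum |f| = |-6| = 6 (negative-definite)

6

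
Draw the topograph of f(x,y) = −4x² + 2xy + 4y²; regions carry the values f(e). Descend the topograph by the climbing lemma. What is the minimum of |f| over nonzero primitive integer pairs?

river: ρ → (4,6,-2)
river: ρ → (-2,6,4)
river: ρ → (4,2,-4)
river: ρ → (-4,6,2)
river: ρ → (2,6,-4)
river: ρ → (-4,2,4)
closes: descent 0, river 6
min |a| on river = 2

2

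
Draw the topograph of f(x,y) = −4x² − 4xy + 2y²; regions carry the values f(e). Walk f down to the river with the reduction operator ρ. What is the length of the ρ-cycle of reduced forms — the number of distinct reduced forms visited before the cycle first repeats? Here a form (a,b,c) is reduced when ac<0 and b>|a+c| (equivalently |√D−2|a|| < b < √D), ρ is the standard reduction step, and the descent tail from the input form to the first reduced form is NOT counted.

D = 48, ⌊√D⌋ = 6
descent: ρ → (2,4,-4)  [lands on river]
river: ρ → (-4,4,2)
ρ-cycle length = 2 (tail of 1 descent step not counted)

2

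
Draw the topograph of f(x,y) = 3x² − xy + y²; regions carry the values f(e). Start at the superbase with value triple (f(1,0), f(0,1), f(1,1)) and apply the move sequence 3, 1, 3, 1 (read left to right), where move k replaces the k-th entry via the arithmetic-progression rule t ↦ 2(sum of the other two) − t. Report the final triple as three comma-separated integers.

start (3,1,3) = (f(1,0),f(0,1),f(1,1))
replace slot 3: 2·(3+1) − 3 = 5 → (3,1,5)
replace slot 1: 2·(1+5) − 3 = 9 → (9,1,5)
replace slot 3: 2·(9+1) − 5 = 15 → (9,1,15)
replace slot 1: 2·(1+15) − 9 = 23 → (23,1,15)

23,1,15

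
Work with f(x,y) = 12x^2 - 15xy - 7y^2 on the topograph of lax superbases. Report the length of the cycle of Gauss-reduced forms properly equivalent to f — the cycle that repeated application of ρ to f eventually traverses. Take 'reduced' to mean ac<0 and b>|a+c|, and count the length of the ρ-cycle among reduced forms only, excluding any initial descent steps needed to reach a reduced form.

D = 561, ⌊√D⌋ = 23
descent: ρ → (-7,15,12)  [lands on river]
river: ρ → (12,9,-10)
river: ρ → (-10,11,11)
river: ρ → (11,11,-10)
river: ρ → (-10,9,12)
river: ρ → (12,15,-7)
river: ρ → (-7,13,14)
river: ρ → (14,15,-6)
river: ρ → (-6,21,5)
river: ρ → (5,19,-10)
river: ρ → (-10,21,3)
river: ρ → (3,21,-10)
river: ρ → (-10,19,5)
river: ρ → (5,21,-6)
river: ρ → (-6,15,14)
river: ρ → (14,13,-7)
ρ-cycle length = 16 (tail of 1 descent step not counted)

16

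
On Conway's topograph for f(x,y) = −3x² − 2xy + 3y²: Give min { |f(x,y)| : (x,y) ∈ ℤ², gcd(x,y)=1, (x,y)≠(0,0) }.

descent: ρ → (3,2,-3)  [lands on river]
river: ρ → (-3,4,2)
river: ρ → (2,4,-3)
river: ρ → (-3,2,3)
river: ρ → (3,4,-2)
river: ρ → (-2,4,3)
closes: descent 1, river 6
min |a| on river = 2

2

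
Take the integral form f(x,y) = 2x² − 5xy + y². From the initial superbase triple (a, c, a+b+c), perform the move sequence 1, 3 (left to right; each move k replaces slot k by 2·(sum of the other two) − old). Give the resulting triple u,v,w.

start (2,1,-2) = (f(1,0),f(0,1),f(1,1))
replace slot 1: 2·(1+(-2)) − 2 = -4 → (-4,1,-2)
replace slot 3: 2·((-4)+1) − (-2) = -4 → (-4,1,-4)

-4,1,-4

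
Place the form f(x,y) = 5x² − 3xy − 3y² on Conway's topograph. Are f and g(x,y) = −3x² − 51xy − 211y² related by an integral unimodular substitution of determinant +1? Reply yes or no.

D₁ = 69, D₂ = 69
river cycle of f (length 4): (-3, 3, 5), (5, 7, -1), (-1, 7, 5), (5, 3, -3)
river cycle of g (length 4): (-3, 3, 5), (5, 7, -1), (-1, 7, 5), (5, 3, -3)
cycles coincide ⇒ equivalent

yes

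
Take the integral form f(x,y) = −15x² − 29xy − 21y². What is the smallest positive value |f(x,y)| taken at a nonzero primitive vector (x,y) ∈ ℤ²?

translate: b→-1 (≡29 mod 30), so (15,29,21)→(15,-1,7)
flip: (15,-1,7)→(7,1,15)
reduced (well bottom): (7,1,15) with a≤c, −a<b≤a
well minimum |f| = |-7| = 7 (negative-definite)

7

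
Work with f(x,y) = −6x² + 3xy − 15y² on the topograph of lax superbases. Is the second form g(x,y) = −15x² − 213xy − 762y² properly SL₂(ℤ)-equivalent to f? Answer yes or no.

D₁ = -351, D₂ = -351
f is negative-definite; reduce −f:
−f: reduced (well bottom): (6,-3,15) with a≤c, −a<b≤a
flip sign back: reduced form of f is (-6,3,-15)
g is negative-definite; reduce −g:
−g: translate: b→3 (≡213 mod 30), so (15,213,762)→(15,3,6)
−g: flip: (15,3,6)→(6,-3,15)
−g: reduced (well bottom): (6,-3,15) with a≤c, −a<b≤a
flip sign back: reduced form of g is (-6,3,-15)
reduced forms (-6, 3, -15) vs (-6, 3, -15) ⇒ equivalent

yes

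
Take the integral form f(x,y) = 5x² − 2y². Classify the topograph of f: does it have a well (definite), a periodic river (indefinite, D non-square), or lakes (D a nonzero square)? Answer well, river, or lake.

D = b²−4ac = 0² − 4·5·(-2) = 40
D > 0 non-square ⇒ indefinite ⇒ periodic river

river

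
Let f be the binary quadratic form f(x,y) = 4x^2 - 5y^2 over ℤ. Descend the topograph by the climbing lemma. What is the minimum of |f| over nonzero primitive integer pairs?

descent: ρ → (-5,0,4)
descent: ρ → (4,8,-1)  [lands on river]
river: ρ → (-1,8,4)
closes: descent 2, river 2
min |a| on river = 1

1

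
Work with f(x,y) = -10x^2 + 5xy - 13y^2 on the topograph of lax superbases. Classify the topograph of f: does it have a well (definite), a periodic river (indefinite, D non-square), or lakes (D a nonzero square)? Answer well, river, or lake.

D = b²−4ac = 5² − 4·(-10)·(-13) = -495
D < 0 ⇒ definite ⇒ every region one sign ⇒ single well

well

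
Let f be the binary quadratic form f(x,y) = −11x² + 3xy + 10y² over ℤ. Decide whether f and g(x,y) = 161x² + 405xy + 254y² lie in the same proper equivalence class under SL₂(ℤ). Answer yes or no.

D₁ = 449, D₂ = 449
river cycle of f (length 38): (10, 17, -4), (-4, 15, 14), (14, 13, -5), (-5, 17, 8), (8, 15, -7), (-7, 13, 10), (10, 7, -10), (-10, 13, 7), (7, 15, -8), (-8, 17, 5), … (28 more)
river cycle of g (length 38): (10, 17, -4), (-4, 15, 14), (14, 13, -5), (-5, 17, 8), (8, 15, -7), (-7, 13, 10), (10, 7, -10), (-10, 13, 7), (7, 15, -8), (-8, 17, 5), … (28 more)
cycles coincide ⇒ equivalent

yes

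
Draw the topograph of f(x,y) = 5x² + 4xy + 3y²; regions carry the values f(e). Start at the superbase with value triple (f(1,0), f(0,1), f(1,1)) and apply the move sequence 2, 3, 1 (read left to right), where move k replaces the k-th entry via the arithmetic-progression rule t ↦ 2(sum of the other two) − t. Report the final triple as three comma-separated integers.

start (5,3,12) = (f(1,0),f(0,1),f(1,1))
replace slot 2: 2·(5+12) − 3 = 31 → (5,31,12)
replace slot 3: 2·(5+31) − 12 = 60 → (5,31,60)
replace slot 1: 2·(31+60) − 5 = 177 → (177,31,60)

177,31,60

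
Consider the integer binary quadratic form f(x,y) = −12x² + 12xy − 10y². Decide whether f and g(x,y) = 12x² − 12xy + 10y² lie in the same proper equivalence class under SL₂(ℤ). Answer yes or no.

D₁ = -336, D₂ = -336
f is negative-definite; reduce −f:
−f: translate: b→12 (≡-12 mod 24), so (12,-12,10)→(12,12,10)
−f: flip: (12,12,10)→(10,-12,12)
−f: translate: b→8 (≡-12 mod 20), so (10,-12,12)→(10,8,10)
−f: reduced (well bottom): (10,8,10) with a≤c, −a<b≤a
flip sign back: reduced form of f is (-10,-8,-10)
g: translate: b→12 (≡-12 mod 24), so (12,-12,10)→(12,12,10)
g: flip: (12,12,10)→(10,-12,12)
g: translate: b→8 (≡-12 mod 20), so (10,-12,12)→(10,8,10)
g: reduced (well bottom): (10,8,10) with a≤c, −a<b≤a
reduced forms (-10, -8, -10) vs (10, 8, 10) ⇒ inequivalent

no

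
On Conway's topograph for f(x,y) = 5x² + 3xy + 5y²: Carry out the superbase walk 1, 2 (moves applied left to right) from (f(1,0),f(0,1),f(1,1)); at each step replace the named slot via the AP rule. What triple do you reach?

start (5,5,13) = (f(1,0),f(0,1),f(1,1))
replace slot 1: 2·(5+13) − 5 = 31 → (31,5,13)
replace slot 2: 2·(31+13) − 5 = 83 → (31,83,13)

31,83,13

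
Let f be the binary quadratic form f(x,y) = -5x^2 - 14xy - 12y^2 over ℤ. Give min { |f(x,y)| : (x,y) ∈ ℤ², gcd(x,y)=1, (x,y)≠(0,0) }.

translate: b→4 (≡14 mod 10), so (5,14,12)→(5,4,3)
flip: (5,4,3)→(3,-4,5)
translate: b→2 (≡-4 mod 6), so (3,-4,5)→(3,2,4)
reduced (well bottom): (3,2,4) with a≤c, −a<b≤a
well minimum |f| = |-3| = 3 (negative-definite)

3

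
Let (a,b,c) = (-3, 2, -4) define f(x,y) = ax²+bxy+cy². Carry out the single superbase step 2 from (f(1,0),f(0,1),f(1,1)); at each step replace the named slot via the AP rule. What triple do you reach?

start (-3,-4,-5) = (f(1,0),f(0,1),f(1,1))
replace slot 2: 2·((-3)+(-5)) − (-4) = -12 → (-3,-12,-5)

-3,-12,-5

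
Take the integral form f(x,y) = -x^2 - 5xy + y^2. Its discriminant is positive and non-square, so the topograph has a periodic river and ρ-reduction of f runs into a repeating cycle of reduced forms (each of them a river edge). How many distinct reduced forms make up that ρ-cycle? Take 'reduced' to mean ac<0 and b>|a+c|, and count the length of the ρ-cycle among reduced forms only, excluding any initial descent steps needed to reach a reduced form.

D = 29, ⌊√D⌋ = 5
descent: ρ → (1,5,-1)  [lands on river]
river: ρ → (-1,5,1)
ρ-cycle length = 2 (tail of 1 descent step not counted)

2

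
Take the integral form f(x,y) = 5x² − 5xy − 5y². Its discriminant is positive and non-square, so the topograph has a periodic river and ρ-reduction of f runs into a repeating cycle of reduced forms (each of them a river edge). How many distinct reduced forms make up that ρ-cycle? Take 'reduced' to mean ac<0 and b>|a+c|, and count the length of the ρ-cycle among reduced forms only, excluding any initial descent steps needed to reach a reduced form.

D = 125, ⌊√D⌋ = 11
descent: ρ → (-5,5,5)  [lands on river]
river: ρ → (5,5,-5)
ρ-cycle length = 2 (tail of 1 descent step not counted)

2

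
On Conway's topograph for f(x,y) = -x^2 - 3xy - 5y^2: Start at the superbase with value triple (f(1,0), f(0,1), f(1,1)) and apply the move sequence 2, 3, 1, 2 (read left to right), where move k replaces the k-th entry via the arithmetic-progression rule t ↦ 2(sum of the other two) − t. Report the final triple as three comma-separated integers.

start (-1,-5,-9) = (f(1,0),f(0,1),f(1,1))
replace slot 2: 2·((-1)+(-9)) − (-5) = -15 → (-1,-15,-9)
replace slot 3: 2·((-1)+(-15)) − (-9) = -23 → (-1,-15,-23)
replace slot 1: 2·((-15)+(-23)) − (-1) = -75 → (-75,-15,-23)
replace slot 2: 2·((-75)+(-23)) − (-15) = -181 → (-75,-181,-23)

-75,-181,-23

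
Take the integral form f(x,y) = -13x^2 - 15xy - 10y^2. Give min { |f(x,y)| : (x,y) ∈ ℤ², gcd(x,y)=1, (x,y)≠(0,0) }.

translate: b→-11 (≡15 mod 26), so (13,15,10)→(13,-11,8)
flip: (13,-11,8)→(8,11,13)
translate: b→-5 (≡11 mod 16), so (8,11,13)→(8,-5,10)
reduced (well bottom): (8,-5,10) with a≤c, −a<b≤a
well minimum |f| = |-8| = 8 (negative-definite)

8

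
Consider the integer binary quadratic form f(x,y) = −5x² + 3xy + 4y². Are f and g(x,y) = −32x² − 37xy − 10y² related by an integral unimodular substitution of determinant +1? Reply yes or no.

D₁ = 89, D₂ = 89
river cycle of f (length 14): (4, 5, -4), (-4, 3, 5), (5, 7, -2), (-2, 9, 1), (1, 9, -2), (-2, 7, 5), (5, 3, -4), (-4, 5, 4), (4, 3, -5), (-5, 7, 2), … (4 more)
river cycle of g (length 14): (2, 7, -5), (-5, 3, 4), (4, 5, -4), (-4, 3, 5), (5, 7, -2), (-2, 9, 1), (1, 9, -2), (-2, 7, 5), (5, 3, -4), (-4, 5, 4), … (4 more)
cycles coincide ⇒ equivalent

yes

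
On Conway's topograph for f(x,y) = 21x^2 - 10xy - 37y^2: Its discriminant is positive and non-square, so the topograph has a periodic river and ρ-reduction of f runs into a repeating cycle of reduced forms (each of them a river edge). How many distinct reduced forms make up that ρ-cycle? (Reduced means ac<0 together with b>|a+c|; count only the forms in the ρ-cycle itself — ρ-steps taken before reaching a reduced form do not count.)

D = 3208, ⌊√D⌋ = 56
descent: ρ → (-37,10,21)
descent: ρ → (21,32,-26)  [lands on river]
river: ρ → (-26,20,27)
river: ρ → (27,34,-19)
river: ρ → (-19,42,19)
river: ρ → (19,34,-27)
river: ρ → (-27,20,26)
river: ρ → (26,32,-21)
river: ρ → (-21,52,6)
river: ρ → (6,56,-3)
river: ρ → (-3,52,42)
river: ρ → (42,32,-13)
river: ρ → (-13,46,21)
river: ρ → (21,38,-21)
river: ρ → (-21,46,13)
river: ρ → (13,32,-42)
river: ρ → (-42,52,3)
river: ρ → (3,56,-6)
river: ρ → (-6,52,21)
ρ-cycle length = 18 (tail of 2 descent steps not counted)

18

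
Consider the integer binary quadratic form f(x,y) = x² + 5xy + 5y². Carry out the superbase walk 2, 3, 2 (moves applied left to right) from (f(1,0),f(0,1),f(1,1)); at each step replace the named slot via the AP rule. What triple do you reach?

start (1,5,11) = (f(1,0),f(0,1),f(1,1))
replace slot 2: 2·(1+11) − 5 = 19 → (1,19,11)
replace slot 3: 2·(1+19) − 11 = 29 → (1,19,29)
replace slot 2: 2·(1+29) − 19 = 41 → (1,41,29)

1,41,29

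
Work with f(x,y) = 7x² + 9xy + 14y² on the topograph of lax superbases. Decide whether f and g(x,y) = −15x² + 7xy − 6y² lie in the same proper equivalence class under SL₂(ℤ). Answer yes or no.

D₁ = -311, D₂ = -311
f: translate: b→-5 (≡9 mod 14), so (7,9,14)→(7,-5,12)
f: reduced (well bottom): (7,-5,12) with a≤c, −a<b≤a
g is negative-definite; reduce −g:
−g: flip: (15,-7,6)→(6,7,15)
−g: translate: b→-5 (≡7 mod 12), so (6,7,15)→(6,-5,14)
−g: reduced (well bottom): (6,-5,14) with a≤c, −a<b≤a
flip sign back: reduced form of g is (-6,5,-14)
reduced forms (7, -5, 12) vs (-6, 5, -14) ⇒ inequivalent

no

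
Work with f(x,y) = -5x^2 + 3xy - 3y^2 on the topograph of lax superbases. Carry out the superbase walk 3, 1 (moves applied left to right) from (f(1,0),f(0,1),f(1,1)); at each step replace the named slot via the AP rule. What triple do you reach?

start (-5,-3,-5) = (f(1,0),f(0,1),f(1,1))
replace slot 3: 2·((-5)+(-3)) − (-5) = -11 → (-5,-3,-11)
replace slot 1: 2·((-3)+(-11)) − (-5) = -23 → (-23,-3,-11)

-23,-3,-11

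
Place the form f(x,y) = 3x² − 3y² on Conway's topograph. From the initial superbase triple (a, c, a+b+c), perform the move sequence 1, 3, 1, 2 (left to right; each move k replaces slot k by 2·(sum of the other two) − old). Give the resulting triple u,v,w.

start (3,-3,0) = (f(1,0),f(0,1),f(1,1))
replace slot 1: 2·((-3)+0) − 3 = -9 → (-9,-3,0)
replace slot 3: 2·((-9)+(-3)) − 0 = -24 → (-9,-3,-24)
replace slot 1: 2·((-3)+(-24)) − (-9) = -45 → (-45,-3,-24)
replace slot 2: 2·((-45)+(-24)) − (-3) = -135 → (-45,-135,-24)

-45,-135,-24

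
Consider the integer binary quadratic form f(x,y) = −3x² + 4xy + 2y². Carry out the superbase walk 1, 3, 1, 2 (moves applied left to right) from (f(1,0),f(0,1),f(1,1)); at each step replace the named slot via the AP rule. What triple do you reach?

start (-3,2,3) = (f(1,0),f(0,1),f(1,1))
replace slot 1: 2·(2+3) − (-3) = 13 → (13,2,3)
replace slot 3: 2·(13+2) − 3 = 27 → (13,2,27)
replace slot 1: 2·(2+27) − 13 = 45 → (45,2,27)
replace slot 2: 2·(45+27) − 2 = 142 → (45,142,27)

45,142,27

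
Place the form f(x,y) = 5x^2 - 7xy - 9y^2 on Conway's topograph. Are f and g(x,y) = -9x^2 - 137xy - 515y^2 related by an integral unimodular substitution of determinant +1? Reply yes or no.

D₁ = 229, D₂ = 229
river cycle of f (length 6): (-9, 7, 5), (5, 13, -3), (-3, 11, 9), (9, 7, -5), (-5, 13, 3), (3, 11, -9)
river cycle of g (length 6): (-9, 7, 5), (5, 13, -3), (-3, 11, 9), (9, 7, -5), (-5, 13, 3), (3, 11, -9)
cycles coincide ⇒ equivalent

yes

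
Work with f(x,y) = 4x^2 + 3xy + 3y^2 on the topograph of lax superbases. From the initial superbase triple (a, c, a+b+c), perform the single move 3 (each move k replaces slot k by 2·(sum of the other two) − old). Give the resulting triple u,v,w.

start (4,3,10) = (f(1,0),f(0,1),f(1,1))
replace slot 3: 2·(4+3) − 10 = 4 → (4,3,4)

4,3,4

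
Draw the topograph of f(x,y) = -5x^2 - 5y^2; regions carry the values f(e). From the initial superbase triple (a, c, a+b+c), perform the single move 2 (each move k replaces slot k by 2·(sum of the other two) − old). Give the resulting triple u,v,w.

start (-5,-5,-10) = (f(1,0),f(0,1),f(1,1))
replace slot 2: 2·((-5)+(-10)) − (-5) = -25 → (-5,-25,-10)

-5,-25,-10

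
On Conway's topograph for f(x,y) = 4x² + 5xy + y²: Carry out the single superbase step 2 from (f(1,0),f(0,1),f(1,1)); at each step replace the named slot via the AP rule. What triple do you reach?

start (4,1,10) = (f(1,0),f(0,1),f(1,1))
replace slot 2: 2·(4+10) − 1 = 27 → (4,27,10)

4,27,10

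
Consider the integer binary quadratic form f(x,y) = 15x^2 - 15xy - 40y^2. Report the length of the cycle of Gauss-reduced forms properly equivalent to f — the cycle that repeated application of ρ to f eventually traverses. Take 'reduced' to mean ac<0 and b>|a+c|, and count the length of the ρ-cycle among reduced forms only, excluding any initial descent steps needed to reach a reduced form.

D = 2625, ⌊√D⌋ = 51
descent: ρ → (-40,15,15)
descent: ρ → (15,45,-10)  [lands on river]
river: ρ → (-10,35,35)
river: ρ → (35,35,-10)
river: ρ → (-10,45,15)
ρ-cycle length = 4 (tail of 2 descent steps not counted)

4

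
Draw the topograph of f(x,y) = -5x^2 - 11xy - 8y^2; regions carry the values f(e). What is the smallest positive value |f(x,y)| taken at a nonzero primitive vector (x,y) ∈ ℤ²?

translate: b→1 (≡11 mod 10), so (5,11,8)→(5,1,2)
flip: (5,1,2)→(2,-1,5)
reduced (well bottom): (2,-1,5) with a≤c, −a<b≤a
well minimum |f| = |-2| = 2 (negative-definite)

2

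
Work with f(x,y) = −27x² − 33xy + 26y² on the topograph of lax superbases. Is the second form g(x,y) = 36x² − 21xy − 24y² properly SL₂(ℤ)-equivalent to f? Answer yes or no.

D₁ = 3897, D₂ = 3897
river cycle of f (length 42): (26, 33, -27), (-27, 21, 32), (32, 43, -16), (-16, 53, 17), (17, 49, -22), (-22, 39, 27), (27, 15, -34), (-34, 53, 8), (8, 59, -13), (-13, 45, 36), … (32 more)
river cycle of g (length 46): (-24, 21, 36), (36, 51, -9), (-9, 57, 18), (18, 51, -18), (-18, 57, 9), (9, 51, -36), (-36, 21, 24), (24, 27, -33), (-33, 39, 18), (18, 33, -39), … (36 more)
cycles differ ⇒ inequivalent

no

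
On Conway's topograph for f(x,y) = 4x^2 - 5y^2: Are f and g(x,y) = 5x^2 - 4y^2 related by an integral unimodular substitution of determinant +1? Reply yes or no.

D₁ = 80, D₂ = 80
river cycle of f (length 2): (4, 8, -1), (-1, 8, 4)
river cycle of g (length 2): (-4, 8, 1), (1, 8, -4)
cycles differ ⇒ inequivalent

no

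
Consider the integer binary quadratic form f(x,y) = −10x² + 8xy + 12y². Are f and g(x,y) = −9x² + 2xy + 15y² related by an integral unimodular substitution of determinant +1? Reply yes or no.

D₁ = 544, D₂ = 544
river cycle of f (length 6): (12, 16, -6), (-6, 20, 6), (6, 16, -12), (-12, 8, 10), (10, 12, -10), (-10, 8, 12)
river cycle of g (length 4): (-9, 20, 4), (4, 20, -9), (-9, 16, 8), (8, 16, -9)
cycles differ ⇒ inequivalent

no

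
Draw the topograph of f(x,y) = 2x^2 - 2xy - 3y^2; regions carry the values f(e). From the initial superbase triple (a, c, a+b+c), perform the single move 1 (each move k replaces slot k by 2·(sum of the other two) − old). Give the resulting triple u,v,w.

start (2,-3,-3) = (f(1,0),f(0,1),f(1,1))
replace slot 1: 2·((-3)+(-3)) − 2 = -14 → (-14,-3,-3)

-14,-3,-3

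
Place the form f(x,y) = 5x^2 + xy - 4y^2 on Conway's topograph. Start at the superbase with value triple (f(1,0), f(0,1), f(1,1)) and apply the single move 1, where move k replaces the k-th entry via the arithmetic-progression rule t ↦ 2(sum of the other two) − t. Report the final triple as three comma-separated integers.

start (5,-4,2) = (f(1,0),f(0,1),f(1,1))
replace slot 1: 2·((-4)+2) − 5 = -9 → (-9,-4,2)

-9,-4,2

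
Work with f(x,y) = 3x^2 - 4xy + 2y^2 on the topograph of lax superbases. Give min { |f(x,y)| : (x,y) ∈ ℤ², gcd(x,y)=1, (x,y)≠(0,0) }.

translate: b→2 (≡-4 mod 6), so (3,-4,2)→(3,2,1)
flip: (3,2,1)→(1,-2,3)
translate: b→0 (≡-2 mod 2), so (1,-2,3)→(1,0,2)
reduced (well bottom): (1,0,2) with a≤c, −a<b≤a
well minimum = a = 1

1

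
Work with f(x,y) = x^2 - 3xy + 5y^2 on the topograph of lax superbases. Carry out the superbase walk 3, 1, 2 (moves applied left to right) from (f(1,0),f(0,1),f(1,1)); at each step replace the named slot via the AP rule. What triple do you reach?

start (1,5,3) = (f(1,0),f(0,1),f(1,1))
replace slot 3: 2·(1+5) − 3 = 9 → (1,5,9)
replace slot 1: 2·(5+9) − 1 = 27 → (27,5,9)
replace slot 2: 2·(27+9) − 5 = 67 → (27,67,9)

27,67,9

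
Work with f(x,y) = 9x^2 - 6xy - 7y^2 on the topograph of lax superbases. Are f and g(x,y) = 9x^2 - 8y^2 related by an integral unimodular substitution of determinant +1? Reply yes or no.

D₁ = 288, D₂ = 288
river cycle of f (length 6): (-7, 6, 9), (9, 12, -4), (-4, 12, 9), (9, 6, -7), (-7, 8, 8), (8, 8, -7)
river cycle of g (length 2): (-8, 16, 1), (1, 16, -8)
cycles differ ⇒ inequivalent

no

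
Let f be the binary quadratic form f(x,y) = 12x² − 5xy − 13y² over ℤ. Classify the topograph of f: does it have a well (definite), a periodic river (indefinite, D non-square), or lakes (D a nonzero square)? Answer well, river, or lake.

D = b²−4ac = (-5)² − 4·12·(-13) = 649
D > 0 non-square ⇒ indefinite ⇒ periodic river

river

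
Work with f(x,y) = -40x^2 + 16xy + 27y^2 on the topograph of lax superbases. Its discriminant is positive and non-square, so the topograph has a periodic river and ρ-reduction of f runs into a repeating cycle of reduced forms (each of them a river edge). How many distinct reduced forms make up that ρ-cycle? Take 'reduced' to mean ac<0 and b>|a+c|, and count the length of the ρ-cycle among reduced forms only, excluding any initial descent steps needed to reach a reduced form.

D = 4576, ⌊√D⌋ = 67
river: ρ → (27,38,-29)
river: ρ → (-29,20,36)
river: ρ → (36,52,-13)
river: ρ → (-13,52,36)
river: ρ → (36,20,-29)
river: ρ → (-29,38,27)
river: ρ → (27,16,-40)
river: ρ → (-40,64,3)
river: ρ → (3,62,-61)
river: ρ → (-61,60,4)
river: ρ → (4,60,-61)
river: ρ → (-61,62,3)
river: ρ → (3,64,-40)
river: ρ → (-40,16,27)
ρ-cycle length = 14 (tail of 0 descent steps not counted)

14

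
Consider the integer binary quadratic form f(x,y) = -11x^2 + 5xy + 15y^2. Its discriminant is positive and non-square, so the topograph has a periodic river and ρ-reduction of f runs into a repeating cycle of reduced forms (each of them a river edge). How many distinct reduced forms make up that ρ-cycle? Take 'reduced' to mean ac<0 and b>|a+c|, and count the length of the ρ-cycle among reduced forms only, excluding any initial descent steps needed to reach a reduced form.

D = 685, ⌊√D⌋ = 26
river: ρ → (15,25,-1)
river: ρ → (-1,25,15)
river: ρ → (15,5,-11)
river: ρ → (-11,17,9)
river: ρ → (9,19,-9)
river: ρ → (-9,17,11)
river: ρ → (11,5,-15)
river: ρ → (-15,25,1)
river: ρ → (1,25,-15)
river: ρ → (-15,5,11)
river: ρ → (11,17,-9)
river: ρ → (-9,19,9)
river: ρ → (9,17,-11)
river: ρ → (-11,5,15)
ρ-cycle length = 14 (tail of 0 descent steps not counted)

14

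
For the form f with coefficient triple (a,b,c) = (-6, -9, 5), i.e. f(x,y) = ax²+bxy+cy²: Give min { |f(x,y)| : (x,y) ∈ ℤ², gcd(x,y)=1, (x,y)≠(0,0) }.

descent: ρ → (5,9,-6)  [lands on river]
river: ρ → (-6,3,8)
river: ρ → (8,13,-1)
river: ρ → (-1,13,8)
river: ρ → (8,3,-6)
river: ρ → (-6,9,5)
river: ρ → (5,11,-4)
river: ρ → (-4,13,2)
river: ρ → (2,11,-10)
river: ρ → (-10,9,3)
river: ρ → (3,9,-10)
river: ρ → (-10,11,2)
river: ρ → (2,13,-4)
river: ρ → (-4,11,5)
closes: descent 1, river 14
min |a| on river = 1

1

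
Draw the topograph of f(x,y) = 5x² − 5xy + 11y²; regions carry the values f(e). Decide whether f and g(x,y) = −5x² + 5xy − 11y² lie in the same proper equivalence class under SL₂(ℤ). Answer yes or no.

D₁ = -195, D₂ = -195
f: translate: b→5 (≡-5 mod 10), so (5,-5,11)→(5,5,11)
f: reduced (well bottom): (5,5,11) with a≤c, −a<b≤a
g is negative-definite; reduce −g:
−g: translate: b→5 (≡-5 mod 10), so (5,-5,11)→(5,5,11)
−g: reduced (well bottom): (5,5,11) with a≤c, −a<b≤a
flip sign back: reduced form of g is (-5,-5,-11)
reduced forms (5, 5, 11) vs (-5, -5, -11) ⇒ inequivalent

no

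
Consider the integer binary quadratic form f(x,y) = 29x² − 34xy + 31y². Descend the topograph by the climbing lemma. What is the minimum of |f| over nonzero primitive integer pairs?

translate: b→24 (≡-34 mod 58), so (29,-34,31)→(29,24,26)
flip: (29,24,26)→(26,-24,29)
reduced (well bottom): (26,-24,29) with a≤c, −a<b≤a
well minimum = a = 26

26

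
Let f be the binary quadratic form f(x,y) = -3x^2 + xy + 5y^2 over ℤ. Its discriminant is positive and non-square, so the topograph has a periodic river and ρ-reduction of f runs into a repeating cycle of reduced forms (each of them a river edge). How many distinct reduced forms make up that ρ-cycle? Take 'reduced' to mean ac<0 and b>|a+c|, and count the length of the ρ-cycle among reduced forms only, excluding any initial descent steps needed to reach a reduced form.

D = 61, ⌊√D⌋ = 7
descent: ρ → (5,-1,-3)
descent: ρ → (-3,7,1)  [lands on river]
river: ρ → (1,7,-3)
river: ρ → (-3,5,3)
river: ρ → (3,7,-1)
river: ρ → (-1,7,3)
river: ρ → (3,5,-3)
ρ-cycle length = 6 (tail of 2 descent steps not counted)

6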